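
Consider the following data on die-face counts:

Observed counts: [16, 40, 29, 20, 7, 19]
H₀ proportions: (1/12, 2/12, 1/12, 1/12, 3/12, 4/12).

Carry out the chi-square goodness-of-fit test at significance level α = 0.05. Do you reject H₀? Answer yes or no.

n = 131; E_i = n·p_i = [10.92, 21.83, 10.92, 10.92, 32.75, 43.67]
χ² = (16−10.92)²/10.92 + (40−21.83)²/21.83 + (29−10.92)²/10.92 + (20−10.92)²/10.92 + (7−32.75)²/32.75 + (19−43.67)²/43.67 = 89.1756
df = 5
p-value (upper-tail) = 0.00000
At α=0.05: p < α → reject H₀

reject H₀: yes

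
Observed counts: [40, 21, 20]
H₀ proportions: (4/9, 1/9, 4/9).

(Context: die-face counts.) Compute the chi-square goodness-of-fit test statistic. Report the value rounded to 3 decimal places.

n = 81; E_i = n·p_i = [36.00, 9.00, 36.00]
χ² = (40−36.00)²/36.00 + (21−9.00)²/9.00 + (20−36.00)²/36.00 = 23.5556
df = 2

test statistic = 23.556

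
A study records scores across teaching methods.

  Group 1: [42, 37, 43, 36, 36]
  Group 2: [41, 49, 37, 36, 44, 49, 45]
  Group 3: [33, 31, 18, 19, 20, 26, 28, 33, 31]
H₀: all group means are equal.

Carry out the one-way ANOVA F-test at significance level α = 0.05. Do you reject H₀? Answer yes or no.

reject H₀: yes

Group means [38.80, 43.00, 26.56], grand mean 34.952
SSB = Σnᵢ(x̄ᵢ−x̄)² = 1161.930; SSW = ΣΣ(x−x̄ᵢ)² = 511.022
MSB = 1161.930/2 = 580.9651; MSW = 511.022/18 = 28.3901
F = MSB/MSW = 20.4636
df = (2, 18)
p-value (upper-tail) = 0.00002
At α=0.05: p < α → reject H₀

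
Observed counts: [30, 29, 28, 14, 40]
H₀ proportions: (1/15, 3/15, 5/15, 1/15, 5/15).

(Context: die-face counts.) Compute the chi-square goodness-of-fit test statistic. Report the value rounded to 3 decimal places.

n = 141; E_i = n·p_i = [9.40, 28.20, 47.00, 9.40, 47.00]
χ² = (30−9.40)²/9.40 + (29−28.20)²/28.20 + (28−47.00)²/47.00 + (14−9.40)²/9.40 + (40−47.00)²/47.00 = 56.1418
df = 4

test statistic = 56.142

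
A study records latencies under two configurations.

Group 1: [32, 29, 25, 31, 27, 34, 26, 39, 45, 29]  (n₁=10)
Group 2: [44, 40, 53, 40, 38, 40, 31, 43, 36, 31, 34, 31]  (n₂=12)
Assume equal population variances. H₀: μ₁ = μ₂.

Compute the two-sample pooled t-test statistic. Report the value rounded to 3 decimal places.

test statistic = -2.460

x̄₁=31.700, s₁=6.237, n₁=10
x̄₂=38.417, s₂=6.487, n₂=12
s_p² = [9·6.237² + 11·6.487²]/20 = 40.6508
SE = √(s_p²·(1/10+1/12)) = 2.7300
t = (31.700−38.417)/2.7300 = -2.4604
df = 20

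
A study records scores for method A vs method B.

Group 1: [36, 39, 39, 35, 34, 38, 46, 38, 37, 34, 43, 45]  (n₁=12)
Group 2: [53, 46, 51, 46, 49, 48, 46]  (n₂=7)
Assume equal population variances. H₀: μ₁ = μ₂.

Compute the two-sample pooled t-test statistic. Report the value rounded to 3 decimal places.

x̄₁=38.667, s₁=4.053, n₁=12
x̄₂=48.429, s₂=2.760, n₂=7
s_p² = [11·4.053² + 6·2.760²]/17 = 13.3165
SE = √(s_p²·(1/12+1/7)) = 1.7355
t = (38.667−48.429)/1.7355 = -5.6247
df = 17

test statistic = -5.625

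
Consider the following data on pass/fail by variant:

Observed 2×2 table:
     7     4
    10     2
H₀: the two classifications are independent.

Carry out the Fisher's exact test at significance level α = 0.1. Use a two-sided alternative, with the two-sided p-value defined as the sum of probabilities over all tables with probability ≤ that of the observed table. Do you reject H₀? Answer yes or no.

Margins: r₁=11, r₂=12, c₁=17, c₂=6, n=23
p_obs = C(11,7)·C(12,10)/C(23,17); sum pmf over tables with pmf ≤ p_obs
p-value (two-sided) = 0.37071
At α=0.1: p ≥ α → fail to reject H₀

reject H₀: no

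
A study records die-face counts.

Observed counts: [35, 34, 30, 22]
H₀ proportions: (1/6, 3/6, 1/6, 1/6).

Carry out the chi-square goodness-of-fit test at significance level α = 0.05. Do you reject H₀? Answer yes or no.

reject H₀: yes

n = 121; E_i = n·p_i = [20.17, 60.50, 20.17, 20.17]
χ² = (35−20.17)²/20.17 + (34−60.50)²/60.50 + (30−20.17)²/20.17 + (22−20.17)²/20.17 = 27.4793
df = 3
p-value (upper-tail) = 0.00000
At α=0.05: p < α → reject H₀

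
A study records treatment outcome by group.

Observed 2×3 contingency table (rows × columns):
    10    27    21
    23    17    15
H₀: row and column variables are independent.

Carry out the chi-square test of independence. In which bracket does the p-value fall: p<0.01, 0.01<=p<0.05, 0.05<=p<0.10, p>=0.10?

p-value bracket: 0.01<=p<0.05

Row totals [58, 55], col totals [33, 44, 36], n=113
χ² = (10−16.94)²/16.94 + (27−22.58)²/22.58 + (21−18.48)²/18.48 + (23−16.06)²/16.06 + (17−21.42)²/21.42 + (15−17.52)²/17.52 = 8.3202
df = 2
p-value (upper-tail) = 0.01561
→ bracket: 0.01<=p<0.05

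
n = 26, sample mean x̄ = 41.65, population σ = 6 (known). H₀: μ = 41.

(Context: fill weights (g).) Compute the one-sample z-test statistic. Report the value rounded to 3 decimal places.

SE = σ/√n = 6/√26 = 1.1767
z = (x̄−μ₀)/SE = (41.65−41)/1.1767 = 0.5524

test statistic = 0.552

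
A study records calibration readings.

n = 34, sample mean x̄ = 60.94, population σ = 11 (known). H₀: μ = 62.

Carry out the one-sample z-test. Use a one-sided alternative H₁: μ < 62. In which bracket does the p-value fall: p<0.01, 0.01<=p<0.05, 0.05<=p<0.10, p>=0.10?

SE = σ/√n = 11/√34 = 1.8865
z = (x̄−μ₀)/SE = (60.94−62)/1.8865 = -0.5619
p-value (one-sided, H₁ less) = 0.28709
→ bracket: p>=0.10

p-value bracket: p>=0.10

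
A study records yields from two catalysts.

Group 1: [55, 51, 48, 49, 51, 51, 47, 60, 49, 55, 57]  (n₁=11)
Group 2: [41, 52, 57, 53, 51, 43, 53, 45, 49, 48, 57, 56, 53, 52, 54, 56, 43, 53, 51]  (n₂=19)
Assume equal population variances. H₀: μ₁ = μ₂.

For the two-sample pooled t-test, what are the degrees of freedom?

degrees of freedom = 28

df = n₁ + n₂ − 2 = 11 + 19 − 2 = 28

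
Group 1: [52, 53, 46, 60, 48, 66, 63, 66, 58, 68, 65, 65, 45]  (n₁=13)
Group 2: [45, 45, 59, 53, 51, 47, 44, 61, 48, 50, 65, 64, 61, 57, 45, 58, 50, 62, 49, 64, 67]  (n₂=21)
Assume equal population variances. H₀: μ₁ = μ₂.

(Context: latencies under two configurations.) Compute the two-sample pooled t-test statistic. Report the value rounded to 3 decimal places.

x̄₁=58.077, s₁=8.311, n₁=13
x̄₂=54.524, s₂=7.718, n₂=21
s_p² = [12·8.311² + 20·7.718²]/32 = 63.1300
SE = √(s_p²·(1/13+1/21)) = 2.8040
t = (58.077−54.524)/2.8040 = 1.2672
df = 32

test statistic = 1.267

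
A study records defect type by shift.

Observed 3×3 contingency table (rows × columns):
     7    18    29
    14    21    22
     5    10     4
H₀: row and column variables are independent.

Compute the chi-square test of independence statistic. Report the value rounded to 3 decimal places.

Row totals [54, 57, 19], col totals [26, 49, 55], n=130
χ² = (7−10.80)²/10.80 + (18−20.35)²/20.35 + (29−22.85)²/22.85 + (14−11.40)²/11.40 + (21−21.48)²/21.48 + (22−24.12)²/24.12 + (5−3.80)²/3.80 + (10−7.16)²/7.16 + (4−8.04)²/8.04 = 7.5892
df = 4

test statistic = 7.589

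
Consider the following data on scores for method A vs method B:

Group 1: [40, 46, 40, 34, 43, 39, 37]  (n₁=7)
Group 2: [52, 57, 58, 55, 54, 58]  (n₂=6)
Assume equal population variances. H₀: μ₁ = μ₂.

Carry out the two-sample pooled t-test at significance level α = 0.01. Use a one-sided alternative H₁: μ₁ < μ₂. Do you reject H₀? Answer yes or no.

x̄₁=39.857, s₁=3.891, n₁=7
x̄₂=55.667, s₂=2.422, n₂=6
s_p² = [6·3.891² + 5·2.422²]/11 = 10.9264
SE = √(s_p²·(1/7+1/6)) = 1.8390
t = (39.857−55.667)/1.8390 = -8.5967
df = 11
p-value (one-sided, H₁ less) = 0.00000
At α=0.01: p < α → reject H₀

reject H₀: yes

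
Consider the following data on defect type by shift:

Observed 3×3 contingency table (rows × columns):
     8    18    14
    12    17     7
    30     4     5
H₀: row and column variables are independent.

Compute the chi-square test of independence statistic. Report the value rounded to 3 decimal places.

test statistic = 30.252

Row totals [40, 36, 39], col totals [50, 39, 26], n=115
χ² = (8−17.39)²/17.39 + (18−13.57)²/13.57 + (14−9.04)²/9.04 + (12−15.65)²/15.65 + (17−12.21)²/12.21 + (7−8.14)²/8.14 + (30−16.96)²/16.96 + (4−13.23)²/13.23 + (5−8.82)²/8.82 = 30.2516
df = 4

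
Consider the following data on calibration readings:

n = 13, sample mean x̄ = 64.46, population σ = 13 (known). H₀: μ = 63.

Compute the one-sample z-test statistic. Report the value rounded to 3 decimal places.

test statistic = 0.405

SE = σ/√n = 13/√13 = 3.6056
z = (x̄−μ₀)/SE = (64.46−63)/3.6056 = 0.4049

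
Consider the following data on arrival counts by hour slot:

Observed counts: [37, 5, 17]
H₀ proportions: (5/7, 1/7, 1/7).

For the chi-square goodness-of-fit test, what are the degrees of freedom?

degrees of freedom = 2

df = k − 1 = 3 − 1 = 2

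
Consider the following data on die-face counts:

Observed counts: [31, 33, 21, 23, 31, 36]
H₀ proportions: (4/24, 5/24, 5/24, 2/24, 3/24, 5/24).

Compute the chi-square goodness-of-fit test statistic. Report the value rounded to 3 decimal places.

test statistic = 15.667

n = 175; E_i = n·p_i = [29.17, 36.46, 36.46, 14.58, 21.88, 36.46]
χ² = (31−29.17)²/29.17 + (33−36.46)²/36.46 + (21−36.46)²/36.46 + (23−14.58)²/14.58 + (31−21.88)²/21.88 + (36−36.46)²/36.46 = 15.6674
df = 5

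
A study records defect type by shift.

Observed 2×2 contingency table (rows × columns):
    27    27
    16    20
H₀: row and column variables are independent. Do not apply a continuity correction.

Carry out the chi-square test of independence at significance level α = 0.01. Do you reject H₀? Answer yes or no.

reject H₀: no

Row totals [54, 36], col totals [43, 47], n=90
χ² = (27−25.80)²/25.80 + (27−28.20)²/28.20 + (16−17.20)²/17.20 + (20−18.80)²/18.80 = 0.2672
df = 1
p-value (upper-tail) = 0.60522
At α=0.01: p ≥ α → fail to reject H₀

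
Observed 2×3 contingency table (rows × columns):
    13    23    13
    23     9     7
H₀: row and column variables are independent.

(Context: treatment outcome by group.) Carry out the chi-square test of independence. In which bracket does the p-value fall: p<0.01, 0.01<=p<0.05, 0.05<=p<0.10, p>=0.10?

Row totals [49, 39], col totals [36, 32, 20], n=88
χ² = (13−20.05)²/20.05 + (23−17.82)²/17.82 + (13−11.14)²/11.14 + (23−15.95)²/15.95 + (9−14.18)²/14.18 + (7−8.86)²/8.86 = 9.6916
df = 2
p-value (upper-tail) = 0.00786
→ bracket: p<0.01

p-value bracket: p<0.01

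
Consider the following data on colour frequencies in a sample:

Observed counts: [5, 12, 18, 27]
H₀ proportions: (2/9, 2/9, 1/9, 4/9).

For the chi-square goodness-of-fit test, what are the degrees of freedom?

degrees of freedom = 3

df = k − 1 = 4 − 1 = 3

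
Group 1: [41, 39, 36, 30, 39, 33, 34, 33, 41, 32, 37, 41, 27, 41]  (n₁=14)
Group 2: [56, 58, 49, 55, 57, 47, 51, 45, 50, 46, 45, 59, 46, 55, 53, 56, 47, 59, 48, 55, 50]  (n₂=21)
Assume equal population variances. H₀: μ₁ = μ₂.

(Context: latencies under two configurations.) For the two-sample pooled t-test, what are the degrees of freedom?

degrees of freedom = 33

df = n₁ + n₂ − 2 = 14 + 21 − 2 = 33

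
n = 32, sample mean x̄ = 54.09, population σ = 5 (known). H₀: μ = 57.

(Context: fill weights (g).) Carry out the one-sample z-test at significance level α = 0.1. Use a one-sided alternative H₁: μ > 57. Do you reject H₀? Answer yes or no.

SE = σ/√n = 5/√32 = 0.8839
z = (x̄−μ₀)/SE = (54.09−57)/0.8839 = -3.2923
p-value (one-sided, H₁ greater) = 0.99950
At α=0.1: p ≥ α → fail to reject H₀

reject H₀: no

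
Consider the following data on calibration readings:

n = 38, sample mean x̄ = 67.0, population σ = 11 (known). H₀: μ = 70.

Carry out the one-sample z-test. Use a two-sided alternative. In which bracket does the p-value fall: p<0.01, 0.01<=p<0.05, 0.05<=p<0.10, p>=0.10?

p-value bracket: 0.05<=p<0.10

SE = σ/√n = 11/√38 = 1.7844
z = (x̄−μ₀)/SE = (67.0−70)/1.7844 = -1.6812
p-value (two-sided) = 0.09272
→ bracket: 0.05<=p<0.10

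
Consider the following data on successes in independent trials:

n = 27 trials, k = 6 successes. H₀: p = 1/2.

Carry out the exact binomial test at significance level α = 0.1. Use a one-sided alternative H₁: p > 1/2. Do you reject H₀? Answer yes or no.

Exact binomial: n=27, k=6, p₀=1/2=0.5000
P(X≥6) from Σ C(n,i)·p₀^i·(1−p₀)^(n−i)
p-value (one-sided, H₁ greater) = 0.99924
At α=0.1: p ≥ α → fail to reject H₀

reject H₀: no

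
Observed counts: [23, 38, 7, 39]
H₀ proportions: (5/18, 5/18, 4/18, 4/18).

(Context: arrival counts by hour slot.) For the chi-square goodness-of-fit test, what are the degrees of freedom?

df = k − 1 = 4 − 1 = 3

degrees of freedom = 3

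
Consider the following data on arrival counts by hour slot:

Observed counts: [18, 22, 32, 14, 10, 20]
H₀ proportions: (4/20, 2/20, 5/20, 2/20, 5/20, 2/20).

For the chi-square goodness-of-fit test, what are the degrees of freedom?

df = k − 1 = 6 − 1 = 5

degrees of freedom = 5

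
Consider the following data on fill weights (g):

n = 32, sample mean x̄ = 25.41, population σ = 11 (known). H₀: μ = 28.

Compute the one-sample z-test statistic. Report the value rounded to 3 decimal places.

SE = σ/√n = 11/√32 = 1.9445
z = (x̄−μ₀)/SE = (25.41−28)/1.9445 = -1.3319

test statistic = -1.332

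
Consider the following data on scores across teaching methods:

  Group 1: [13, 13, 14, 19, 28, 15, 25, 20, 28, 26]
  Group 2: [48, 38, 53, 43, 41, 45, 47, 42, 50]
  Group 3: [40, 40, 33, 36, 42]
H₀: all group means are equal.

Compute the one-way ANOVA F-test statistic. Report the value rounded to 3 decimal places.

test statistic = 56.753

Group means [20.10, 45.22, 38.20], grand mean 33.292
SSB = Σnᵢ(x̄ᵢ−x̄)² = 3141.703; SSW = ΣΣ(x−x̄ᵢ)² = 581.256
MSB = 3141.703/2 = 1570.8514; MSW = 581.256/21 = 27.6788
F = MSB/MSW = 56.7528
df = (2, 21)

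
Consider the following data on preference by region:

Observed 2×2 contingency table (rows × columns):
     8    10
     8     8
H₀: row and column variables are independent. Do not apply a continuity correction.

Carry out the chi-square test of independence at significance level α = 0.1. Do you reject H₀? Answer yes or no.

reject H₀: no

Row totals [18, 16], col totals [16, 18], n=34
χ² = (8−8.47)²/8.47 + (10−9.53)²/9.53 + (8−7.53)²/7.53 + (8−8.47)²/8.47 = 0.1049
df = 1
p-value (upper-tail) = 0.74598
At α=0.1: p ≥ α → fail to reject H₀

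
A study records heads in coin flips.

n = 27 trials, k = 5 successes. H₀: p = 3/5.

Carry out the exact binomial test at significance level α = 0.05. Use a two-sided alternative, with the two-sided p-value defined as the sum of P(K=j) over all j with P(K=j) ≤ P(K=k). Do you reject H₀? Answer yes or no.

reject H₀: yes

Exact binomial: n=27, k=5, p₀=3/5=0.6000
P(X=j) = C(n,j)·p₀^j·(1−p₀)^(n−j); p = Σ P(X=j) over j with P(X=j) ≤ P(X=5)
p-value (two-sided) = 0.00001
At α=0.05: p < α → reject H₀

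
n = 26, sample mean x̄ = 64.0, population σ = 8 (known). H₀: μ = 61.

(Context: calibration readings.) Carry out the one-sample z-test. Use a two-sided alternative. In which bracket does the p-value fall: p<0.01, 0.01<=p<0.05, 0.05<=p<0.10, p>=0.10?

SE = σ/√n = 8/√26 = 1.5689
z = (x̄−μ₀)/SE = (64.0−61)/1.5689 = 1.9121
p-value (two-sided) = 0.05586
→ bracket: 0.05<=p<0.10

p-value bracket: 0.05<=p<0.10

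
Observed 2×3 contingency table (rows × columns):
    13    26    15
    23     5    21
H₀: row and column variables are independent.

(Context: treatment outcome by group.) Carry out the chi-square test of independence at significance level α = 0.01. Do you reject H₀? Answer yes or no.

reject H₀: yes

Row totals [54, 49], col totals [36, 31, 36], n=103
χ² = (13−18.87)²/18.87 + (26−16.25)²/16.25 + (15−18.87)²/18.87 + (23−17.13)²/17.13 + (5−14.75)²/14.75 + (21−17.13)²/17.13 = 17.8028
df = 2
p-value (upper-tail) = 0.00014
At α=0.01: p < α → reject H₀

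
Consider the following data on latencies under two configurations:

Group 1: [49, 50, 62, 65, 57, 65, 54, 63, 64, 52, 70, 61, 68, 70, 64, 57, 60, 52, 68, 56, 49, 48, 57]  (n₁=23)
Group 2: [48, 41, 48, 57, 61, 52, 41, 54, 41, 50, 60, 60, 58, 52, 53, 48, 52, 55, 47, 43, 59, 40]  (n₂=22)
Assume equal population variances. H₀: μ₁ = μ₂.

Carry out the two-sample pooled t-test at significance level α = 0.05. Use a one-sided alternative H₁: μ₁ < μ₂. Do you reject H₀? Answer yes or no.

x̄₁=59.174, s₁=7.075, n₁=23
x̄₂=50.909, s₂=6.803, n₂=22
s_p² = [22·7.075² + 21·6.803²]/43 = 48.2122
SE = √(s_p²·(1/23+1/22)) = 2.0707
t = (59.174−50.909)/2.0707 = 3.9914
df = 43
p-value (one-sided, H₁ less) = 0.99987
At α=0.05: p ≥ α → fail to reject H₀

reject H₀: no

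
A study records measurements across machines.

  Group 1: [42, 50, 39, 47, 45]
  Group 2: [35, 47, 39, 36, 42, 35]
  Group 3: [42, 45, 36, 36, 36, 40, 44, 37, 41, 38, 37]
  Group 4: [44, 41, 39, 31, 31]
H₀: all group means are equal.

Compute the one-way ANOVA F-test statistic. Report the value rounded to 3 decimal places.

Group means [44.60, 39.00, 39.27, 37.20], grand mean 39.815
SSB = Σnᵢ(x̄ᵢ−x̄)² = 155.892; SSW = ΣΣ(x−x̄ᵢ)² = 438.182
MSB = 155.892/3 = 51.9641; MSW = 438.182/23 = 19.0514
F = MSB/MSW = 2.7276
df = (3, 23)

test statistic = 2.728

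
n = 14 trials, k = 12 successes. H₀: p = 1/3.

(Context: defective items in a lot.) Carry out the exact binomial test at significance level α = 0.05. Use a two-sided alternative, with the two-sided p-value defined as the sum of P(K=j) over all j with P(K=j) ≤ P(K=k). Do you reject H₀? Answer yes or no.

Exact binomial: n=14, k=12, p₀=1/3=0.3333
P(X=j) = C(n,j)·p₀^j·(1−p₀)^(n−j); p = Σ P(X=j) over j with P(X=j) ≤ P(X=12)
p-value (two-sided) = 0.00008
At α=0.05: p < α → reject H₀

reject H₀: yes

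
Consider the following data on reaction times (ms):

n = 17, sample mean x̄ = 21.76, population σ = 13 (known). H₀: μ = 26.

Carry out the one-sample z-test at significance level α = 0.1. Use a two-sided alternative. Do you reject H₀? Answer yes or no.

SE = σ/√n = 13/√17 = 3.1530
z = (x̄−μ₀)/SE = (21.76−26)/3.1530 = -1.3448
p-value (two-sided) = 0.17870
At α=0.1: p ≥ α → fail to reject H₀

reject H₀: no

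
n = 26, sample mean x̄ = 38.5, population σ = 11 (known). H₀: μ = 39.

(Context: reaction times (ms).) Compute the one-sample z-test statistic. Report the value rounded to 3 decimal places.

test statistic = -0.232

SE = σ/√n = 11/√26 = 2.1573
z = (x̄−μ₀)/SE = (38.5−39)/2.1573 = -0.2318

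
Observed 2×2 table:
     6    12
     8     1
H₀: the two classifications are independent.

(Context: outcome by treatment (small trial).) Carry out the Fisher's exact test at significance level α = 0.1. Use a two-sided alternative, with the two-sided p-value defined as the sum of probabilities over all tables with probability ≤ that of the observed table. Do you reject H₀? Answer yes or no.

Margins: r₁=18, r₂=9, c₁=14, c₂=13, n=27
p_obs = C(18,6)·C(9,8)/C(27,14); sum pmf over tables with pmf ≤ p_obs
p-value (two-sided) = 0.01275
At α=0.1: p < α → reject H₀

reject H₀: yes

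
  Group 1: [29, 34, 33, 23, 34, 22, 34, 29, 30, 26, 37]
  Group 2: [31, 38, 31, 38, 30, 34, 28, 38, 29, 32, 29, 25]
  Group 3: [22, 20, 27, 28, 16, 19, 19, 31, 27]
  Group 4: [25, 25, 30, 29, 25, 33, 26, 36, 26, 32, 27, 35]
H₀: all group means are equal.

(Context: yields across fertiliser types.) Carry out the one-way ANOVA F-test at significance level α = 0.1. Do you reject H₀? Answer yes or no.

reject H₀: yes

Group means [30.09, 31.92, 23.22, 29.08], grand mean 28.909
SSB = Σnᵢ(x̄ᵢ−x̄)² = 415.338; SSW = ΣΣ(x−x̄ᵢ)² = 830.298
MSB = 415.338/3 = 138.4461; MSW = 830.298/40 = 20.7574
F = MSB/MSW = 6.6697
df = (3, 40)
p-value (upper-tail) = 0.00093
At α=0.1: p < α → reject H₀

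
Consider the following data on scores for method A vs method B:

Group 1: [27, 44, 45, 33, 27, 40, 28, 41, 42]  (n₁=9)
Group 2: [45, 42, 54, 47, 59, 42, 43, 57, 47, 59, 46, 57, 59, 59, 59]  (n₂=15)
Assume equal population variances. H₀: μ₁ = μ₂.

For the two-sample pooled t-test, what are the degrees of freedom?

degrees of freedom = 22

df = n₁ + n₂ − 2 = 9 + 15 − 2 = 22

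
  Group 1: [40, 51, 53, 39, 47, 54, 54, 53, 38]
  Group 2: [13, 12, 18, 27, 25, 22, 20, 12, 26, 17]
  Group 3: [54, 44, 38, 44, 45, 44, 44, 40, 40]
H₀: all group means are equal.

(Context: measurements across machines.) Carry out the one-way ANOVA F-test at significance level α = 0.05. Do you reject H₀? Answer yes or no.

Group means [47.67, 19.20, 43.67], grand mean 36.214
SSB = Σnᵢ(x̄ᵢ−x̄)² = 4575.114; SSW = ΣΣ(x−x̄ᵢ)² = 841.600
MSB = 4575.114/2 = 2287.5571; MSW = 841.600/25 = 33.6640
F = MSB/MSW = 67.9526
df = (2, 25)
p-value (upper-tail) = 0.00000
At α=0.05: p < α → reject H₀

reject H₀: yes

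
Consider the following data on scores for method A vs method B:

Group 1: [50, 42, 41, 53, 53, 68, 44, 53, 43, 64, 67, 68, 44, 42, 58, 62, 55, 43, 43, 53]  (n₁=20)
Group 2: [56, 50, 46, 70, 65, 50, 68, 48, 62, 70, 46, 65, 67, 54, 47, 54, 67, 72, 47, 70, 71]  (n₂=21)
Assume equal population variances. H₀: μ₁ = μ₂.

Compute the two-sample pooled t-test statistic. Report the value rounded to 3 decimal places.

x̄₁=52.300, s₁=9.526, n₁=20
x̄₂=59.286, s₂=9.829, n₂=21
s_p² = [19·9.526² + 20·9.829²]/39 = 93.7560
SE = √(s_p²·(1/20+1/21)) = 3.0253
t = (52.300−59.286)/3.0253 = -2.3091
df = 39

test statistic = -2.309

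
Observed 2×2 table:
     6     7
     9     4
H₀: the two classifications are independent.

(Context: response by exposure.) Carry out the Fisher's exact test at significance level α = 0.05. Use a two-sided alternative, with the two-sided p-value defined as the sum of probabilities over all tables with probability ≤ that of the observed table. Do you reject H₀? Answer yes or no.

Margins: r₁=13, r₂=13, c₁=15, c₂=11, n=26
p_obs = C(13,6)·C(13,9)/C(26,15); sum pmf over tables with pmf ≤ p_obs
p-value (two-sided) = 0.42831
At α=0.05: p ≥ α → fail to reject H₀

reject H₀: no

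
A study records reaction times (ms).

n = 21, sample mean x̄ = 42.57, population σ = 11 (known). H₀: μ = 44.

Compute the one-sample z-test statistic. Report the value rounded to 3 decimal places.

test statistic = -0.596

SE = σ/√n = 11/√21 = 2.4004
z = (x̄−μ₀)/SE = (42.57−44)/2.4004 = -0.5957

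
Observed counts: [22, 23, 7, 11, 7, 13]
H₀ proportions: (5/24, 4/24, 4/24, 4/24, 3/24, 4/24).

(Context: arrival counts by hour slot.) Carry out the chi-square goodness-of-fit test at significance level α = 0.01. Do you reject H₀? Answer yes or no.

n = 83; E_i = n·p_i = [17.29, 13.83, 13.83, 13.83, 10.38, 13.83]
χ² = (22−17.29)²/17.29 + (23−13.83)²/13.83 + (7−13.83)²/13.83 + (11−13.83)²/13.83 + (7−10.38)²/10.38 + (13−13.83)²/13.83 = 12.4602
df = 5
p-value (upper-tail) = 0.02900
At α=0.01: p ≥ α → fail to reject H₀

reject H₀: no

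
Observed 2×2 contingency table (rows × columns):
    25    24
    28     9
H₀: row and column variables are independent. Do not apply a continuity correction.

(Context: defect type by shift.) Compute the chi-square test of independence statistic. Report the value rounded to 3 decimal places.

Row totals [49, 37], col totals [53, 33], n=86
χ² = (25−30.20)²/30.20 + (24−18.80)²/18.80 + (28−22.80)²/22.80 + (9−14.20)²/14.20 = 5.4191
df = 1

test statistic = 5.419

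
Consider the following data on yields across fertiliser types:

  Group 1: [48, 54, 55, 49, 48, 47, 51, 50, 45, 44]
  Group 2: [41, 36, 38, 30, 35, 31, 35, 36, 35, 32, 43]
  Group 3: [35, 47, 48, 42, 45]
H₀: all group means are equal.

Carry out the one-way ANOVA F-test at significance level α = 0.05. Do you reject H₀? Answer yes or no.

reject H₀: yes

Group means [49.10, 35.64, 43.40], grand mean 42.308
SSB = Σnᵢ(x̄ᵢ−x̄)² = 956.893; SSW = ΣΣ(x−x̄ᵢ)² = 378.645
MSB = 956.893/2 = 478.4465; MSW = 378.645/23 = 16.4628
F = MSB/MSW = 29.0622
df = (2, 23)
p-value (upper-tail) = 0.00000
At α=0.05: p < α → reject H₀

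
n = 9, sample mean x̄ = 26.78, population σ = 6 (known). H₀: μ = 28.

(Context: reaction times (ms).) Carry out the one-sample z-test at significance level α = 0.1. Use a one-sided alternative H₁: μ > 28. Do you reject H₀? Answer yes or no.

SE = σ/√n = 6/√9 = 2.0000
z = (x̄−μ₀)/SE = (26.78−28)/2.0000 = -0.6100
p-value (one-sided, H₁ greater) = 0.72907
At α=0.1: p ≥ α → fail to reject H₀

reject H₀: no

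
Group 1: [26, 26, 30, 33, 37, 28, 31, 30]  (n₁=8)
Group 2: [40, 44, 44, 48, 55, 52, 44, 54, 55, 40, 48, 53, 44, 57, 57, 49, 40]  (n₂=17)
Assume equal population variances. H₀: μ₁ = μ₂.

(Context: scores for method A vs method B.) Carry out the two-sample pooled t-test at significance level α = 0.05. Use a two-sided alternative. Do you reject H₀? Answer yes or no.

x̄₁=30.125, s₁=3.682, n₁=8
x̄₂=48.471, s₂=6.074, n₂=17
s_p² = [7·3.682² + 16·6.074²]/23 = 29.7874
SE = √(s_p²·(1/8+1/17)) = 2.3400
t = (30.125−48.471)/2.3400 = -7.8400
df = 23
p-value (two-sided) = 0.00000
At α=0.05: p < α → reject H₀

reject H₀: yes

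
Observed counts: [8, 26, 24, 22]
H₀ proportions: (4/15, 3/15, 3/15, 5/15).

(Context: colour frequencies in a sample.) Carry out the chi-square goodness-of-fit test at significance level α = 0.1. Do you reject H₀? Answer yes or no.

reject H₀: yes

n = 80; E_i = n·p_i = [21.33, 16.00, 16.00, 26.67]
χ² = (8−21.33)²/21.33 + (26−16.00)²/16.00 + (24−16.00)²/16.00 + (22−26.67)²/26.67 = 19.4000
df = 3
p-value (upper-tail) = 0.00023
At α=0.1: p < α → reject H₀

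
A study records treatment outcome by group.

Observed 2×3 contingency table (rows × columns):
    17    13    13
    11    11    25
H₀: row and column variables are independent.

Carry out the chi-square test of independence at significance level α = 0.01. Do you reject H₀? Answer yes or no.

reject H₀: no

Row totals [43, 47], col totals [28, 24, 38], n=90
χ² = (17−13.38)²/13.38 + (13−11.47)²/11.47 + (13−18.16)²/18.16 + (11−14.62)²/14.62 + (11−12.53)²/12.53 + (25−19.84)²/19.84 = 5.0741
df = 2
p-value (upper-tail) = 0.07910
At α=0.01: p ≥ α → fail to reject H₀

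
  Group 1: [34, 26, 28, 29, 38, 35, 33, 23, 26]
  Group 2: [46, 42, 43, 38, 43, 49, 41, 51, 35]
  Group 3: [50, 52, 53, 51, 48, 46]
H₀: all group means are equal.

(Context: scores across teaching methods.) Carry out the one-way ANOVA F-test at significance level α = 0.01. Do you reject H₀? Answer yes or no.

Group means [30.22, 43.11, 50.00], grand mean 40.000
SSB = Σnᵢ(x̄ᵢ−x̄)² = 1547.556; SSW = ΣΣ(x−x̄ᵢ)² = 436.444
MSB = 1547.556/2 = 773.7778; MSW = 436.444/21 = 20.7831
F = MSB/MSW = 37.2312
df = (2, 21)
p-value (upper-tail) = 0.00000
At α=0.01: p < α → reject H₀

reject H₀: yes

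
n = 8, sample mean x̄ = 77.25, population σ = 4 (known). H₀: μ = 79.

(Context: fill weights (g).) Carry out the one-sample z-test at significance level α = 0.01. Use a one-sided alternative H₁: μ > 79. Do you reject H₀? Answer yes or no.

reject H₀: no

SE = σ/√n = 4/√8 = 1.4142
z = (x̄−μ₀)/SE = (77.25−79)/1.4142 = -1.2374
p-value (one-sided, H₁ greater) = 0.89204
At α=0.01: p ≥ α → fail to reject H₀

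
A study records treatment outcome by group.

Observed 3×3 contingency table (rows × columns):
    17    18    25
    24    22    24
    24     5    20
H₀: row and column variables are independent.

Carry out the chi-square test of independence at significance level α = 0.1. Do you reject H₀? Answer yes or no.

Row totals [60, 70, 49], col totals [65, 45, 69], n=179
χ² = (17−21.79)²/21.79 + (18−15.08)²/15.08 + (25−23.13)²/23.13 + (24−25.42)²/25.42 + (22−17.60)²/17.60 + (24−26.98)²/26.98 + (24−17.79)²/17.79 + (5−12.32)²/12.32 + (20−18.89)²/18.89 = 9.8560
df = 4
p-value (upper-tail) = 0.04292
At α=0.1: p < α → reject H₀

reject H₀: yes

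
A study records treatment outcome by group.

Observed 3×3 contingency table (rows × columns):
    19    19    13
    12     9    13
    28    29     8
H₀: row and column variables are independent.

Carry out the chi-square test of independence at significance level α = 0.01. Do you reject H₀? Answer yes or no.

Row totals [51, 34, 65], col totals [59, 57, 34], n=150
χ² = (19−20.06)²/20.06 + (19−19.38)²/19.38 + (13−11.56)²/11.56 + (12−13.37)²/13.37 + (9−12.92)²/12.92 + (13−7.71)²/7.71 + (28−25.57)²/25.57 + (29−24.70)²/24.70 + (8−14.73)²/14.73 = 9.2664
df = 4
p-value (upper-tail) = 0.05478
At α=0.01: p ≥ α → fail to reject H₀

reject H₀: no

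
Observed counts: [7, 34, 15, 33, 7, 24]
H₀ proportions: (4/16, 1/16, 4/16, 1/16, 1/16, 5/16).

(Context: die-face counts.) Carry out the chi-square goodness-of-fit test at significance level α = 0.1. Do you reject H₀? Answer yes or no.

reject H₀: yes

n = 120; E_i = n·p_i = [30.00, 7.50, 30.00, 7.50, 7.50, 37.50]
χ² = (7−30.00)²/30.00 + (34−7.50)²/7.50 + (15−30.00)²/30.00 + (33−7.50)²/7.50 + (7−7.50)²/7.50 + (24−37.50)²/37.50 = 210.3600
df = 5
p-value (upper-tail) = 0.00000
At α=0.1: p < α → reject H₀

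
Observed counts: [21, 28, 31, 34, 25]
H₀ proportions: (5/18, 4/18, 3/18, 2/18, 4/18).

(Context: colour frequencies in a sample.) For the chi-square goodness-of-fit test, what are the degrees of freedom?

df = k − 1 = 5 − 1 = 4

degrees of freedom = 4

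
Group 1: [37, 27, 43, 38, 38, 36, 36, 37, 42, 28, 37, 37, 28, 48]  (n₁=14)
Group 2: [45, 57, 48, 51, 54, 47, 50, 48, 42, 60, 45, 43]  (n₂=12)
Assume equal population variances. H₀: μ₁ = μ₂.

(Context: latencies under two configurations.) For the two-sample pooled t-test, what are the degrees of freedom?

df = n₁ + n₂ − 2 = 14 + 12 − 2 = 24

degrees of freedom = 24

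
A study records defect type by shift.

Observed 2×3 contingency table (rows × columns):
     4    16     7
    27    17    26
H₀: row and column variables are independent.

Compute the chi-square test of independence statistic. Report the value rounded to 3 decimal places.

test statistic = 11.167

Row totals [27, 70], col totals [31, 33, 33], n=97
χ² = (4−8.63)²/8.63 + (16−9.19)²/9.19 + (7−9.19)²/9.19 + (27−22.37)²/22.37 + (17−23.81)²/23.81 + (26−23.81)²/23.81 = 11.1668
df = 2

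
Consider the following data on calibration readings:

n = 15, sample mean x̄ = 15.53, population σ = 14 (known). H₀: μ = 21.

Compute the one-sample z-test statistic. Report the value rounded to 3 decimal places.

SE = σ/√n = 14/√15 = 3.6148
z = (x̄−μ₀)/SE = (15.53−21)/3.6148 = -1.5132

test statistic = -1.513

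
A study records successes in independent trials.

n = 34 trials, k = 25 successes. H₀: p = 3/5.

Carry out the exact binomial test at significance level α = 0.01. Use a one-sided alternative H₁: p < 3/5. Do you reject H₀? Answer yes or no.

Exact binomial: n=34, k=25, p₀=3/5=0.6000
P(X≤25) from Σ C(n,i)·p₀^i·(1−p₀)^(n−i)
p-value (one-sided, H₁ less) = 0.96593
At α=0.01: p ≥ α → fail to reject H₀

reject H₀: no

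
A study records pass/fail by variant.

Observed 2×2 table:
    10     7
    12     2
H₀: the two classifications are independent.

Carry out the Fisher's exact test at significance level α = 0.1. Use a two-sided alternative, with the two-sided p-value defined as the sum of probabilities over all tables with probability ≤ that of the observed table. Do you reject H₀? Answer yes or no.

reject H₀: no

Margins: r₁=17, r₂=14, c₁=22, c₂=9, n=31
p_obs = C(17,10)·C(14,12)/C(31,22); sum pmf over tables with pmf ≤ p_obs
p-value (two-sided) = 0.13166
At α=0.1: p ≥ α → fail to reject H₀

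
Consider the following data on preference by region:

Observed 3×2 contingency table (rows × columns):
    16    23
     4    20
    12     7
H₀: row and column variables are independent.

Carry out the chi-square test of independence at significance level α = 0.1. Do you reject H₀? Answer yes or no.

Row totals [39, 24, 19], col totals [32, 50], n=82
χ² = (16−15.22)²/15.22 + (23−23.78)²/23.78 + (4−9.37)²/9.37 + (20−14.63)²/14.63 + (12−7.41)²/7.41 + (7−11.59)²/11.59 = 9.7578
df = 2
p-value (upper-tail) = 0.00761
At α=0.1: p < α → reject H₀

reject H₀: yes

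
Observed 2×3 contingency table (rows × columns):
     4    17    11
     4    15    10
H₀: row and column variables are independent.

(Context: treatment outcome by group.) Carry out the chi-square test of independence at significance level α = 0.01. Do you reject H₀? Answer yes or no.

reject H₀: no

Row totals [32, 29], col totals [8, 32, 21], n=61
χ² = (4−4.20)²/4.20 + (17−16.79)²/16.79 + (11−11.02)²/11.02 + (4−3.80)²/3.80 + (15−15.21)²/15.21 + (10−9.98)²/9.98 = 0.0251
df = 2
p-value (upper-tail) = 0.98751
At α=0.01: p ≥ α → fail to reject H₀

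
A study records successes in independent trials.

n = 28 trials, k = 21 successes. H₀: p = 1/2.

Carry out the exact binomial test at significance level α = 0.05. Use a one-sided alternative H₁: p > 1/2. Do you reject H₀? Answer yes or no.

reject H₀: yes

Exact binomial: n=28, k=21, p₀=1/2=0.5000
P(X≥21) from Σ C(n,i)·p₀^i·(1−p₀)^(n−i)
p-value (one-sided, H₁ greater) = 0.00627
At α=0.05: p < α → reject H₀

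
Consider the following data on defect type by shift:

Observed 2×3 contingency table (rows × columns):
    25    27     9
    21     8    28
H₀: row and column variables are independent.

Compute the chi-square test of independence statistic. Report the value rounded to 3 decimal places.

test statistic = 20.307

Row totals [61, 57], col totals [46, 35, 37], n=118
χ² = (25−23.78)²/23.78 + (27−18.09)²/18.09 + (9−19.13)²/19.13 + (21−22.22)²/22.22 + (8−16.91)²/16.91 + (28−17.87)²/17.87 = 20.3066
df = 2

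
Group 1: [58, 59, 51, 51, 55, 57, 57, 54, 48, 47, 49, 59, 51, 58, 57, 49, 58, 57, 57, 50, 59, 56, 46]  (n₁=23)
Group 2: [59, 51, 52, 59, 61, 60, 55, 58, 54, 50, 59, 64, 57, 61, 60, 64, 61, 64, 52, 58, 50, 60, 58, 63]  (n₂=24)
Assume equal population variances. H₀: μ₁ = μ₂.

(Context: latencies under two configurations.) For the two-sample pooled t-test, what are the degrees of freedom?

df = n₁ + n₂ − 2 = 23 + 24 − 2 = 45

degrees of freedom = 45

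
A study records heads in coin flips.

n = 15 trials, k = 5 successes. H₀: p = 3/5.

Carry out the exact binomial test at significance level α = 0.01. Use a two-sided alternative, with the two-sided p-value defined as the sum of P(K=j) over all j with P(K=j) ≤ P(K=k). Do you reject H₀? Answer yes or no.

Exact binomial: n=15, k=5, p₀=3/5=0.6000
P(X=j) = C(n,j)·p₀^j·(1−p₀)^(n−j); p = Σ P(X=j) over j with P(X=j) ≤ P(X=5)
p-value (two-sided) = 0.06095
At α=0.01: p ≥ α → fail to reject H₀

reject H₀: no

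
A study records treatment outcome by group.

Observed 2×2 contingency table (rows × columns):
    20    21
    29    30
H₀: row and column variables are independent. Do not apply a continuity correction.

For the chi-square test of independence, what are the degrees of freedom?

degrees of freedom = 1

df = (r−1)(c−1) = (2−1)·(2−1) = 1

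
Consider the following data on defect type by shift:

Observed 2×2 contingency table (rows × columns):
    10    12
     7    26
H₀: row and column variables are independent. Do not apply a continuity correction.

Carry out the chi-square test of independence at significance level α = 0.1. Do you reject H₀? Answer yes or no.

reject H₀: yes

Row totals [22, 33], col totals [17, 38], n=55
χ² = (10−6.80)²/6.80 + (12−15.20)²/15.20 + (7−10.20)²/10.20 + (26−22.80)²/22.80 = 3.6326
df = 1
p-value (upper-tail) = 0.05666
At α=0.1: p < α → reject H₀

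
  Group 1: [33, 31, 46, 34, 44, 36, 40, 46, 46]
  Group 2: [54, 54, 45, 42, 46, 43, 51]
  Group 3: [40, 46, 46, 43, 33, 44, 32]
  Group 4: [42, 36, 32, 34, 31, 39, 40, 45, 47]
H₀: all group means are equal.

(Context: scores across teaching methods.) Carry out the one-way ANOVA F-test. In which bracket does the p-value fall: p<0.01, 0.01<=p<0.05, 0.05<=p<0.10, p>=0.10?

Group means [39.56, 47.86, 40.57, 38.44], grand mean 41.281
SSB = Σnᵢ(x̄ᵢ−x̄)² = 405.453; SSW = ΣΣ(x−x̄ᵢ)² = 921.016
MSB = 405.453/3 = 135.1510; MSW = 921.016/28 = 32.8934
F = MSB/MSW = 4.1088
df = (3, 28)
p-value (upper-tail) = 0.01554
→ bracket: 0.01<=p<0.05

p-value bracket: 0.01<=p<0.05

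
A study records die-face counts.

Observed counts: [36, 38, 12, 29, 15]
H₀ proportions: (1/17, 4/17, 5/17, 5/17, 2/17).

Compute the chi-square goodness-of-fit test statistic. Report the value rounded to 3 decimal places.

n = 130; E_i = n·p_i = [7.65, 30.59, 38.24, 38.24, 15.29]
χ² = (36−7.65)²/7.65 + (38−30.59)²/30.59 + (12−38.24)²/38.24 + (29−38.24)²/38.24 + (15−15.29)²/15.29 = 127.1577
df = 4

test statistic = 127.158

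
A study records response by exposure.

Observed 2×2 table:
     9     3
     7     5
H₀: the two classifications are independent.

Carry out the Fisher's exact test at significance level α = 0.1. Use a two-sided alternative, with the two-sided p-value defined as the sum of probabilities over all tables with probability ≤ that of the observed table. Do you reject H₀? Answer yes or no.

reject H₀: no

Margins: r₁=12, r₂=12, c₁=16, c₂=8, n=24
p_obs = C(12,9)·C(12,7)/C(24,16); sum pmf over tables with pmf ≤ p_obs
p-value (two-sided) = 0.66685
At α=0.1: p ≥ α → fail to reject H₀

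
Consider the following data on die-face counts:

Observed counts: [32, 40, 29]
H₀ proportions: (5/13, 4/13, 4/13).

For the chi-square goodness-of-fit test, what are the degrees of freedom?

degrees of freedom = 2

df = k − 1 = 3 − 1 = 2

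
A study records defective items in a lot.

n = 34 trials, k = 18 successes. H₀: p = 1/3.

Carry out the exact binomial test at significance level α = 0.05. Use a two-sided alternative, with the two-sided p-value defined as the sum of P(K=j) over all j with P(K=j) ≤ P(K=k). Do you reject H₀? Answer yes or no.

reject H₀: yes

Exact binomial: n=34, k=18, p₀=1/3=0.3333
P(X=j) = C(n,j)·p₀^j·(1−p₀)^(n−j); p = Σ P(X=j) over j with P(X=j) ≤ P(X=18)
p-value (two-sided) = 0.01823
At α=0.05: p < α → reject H₀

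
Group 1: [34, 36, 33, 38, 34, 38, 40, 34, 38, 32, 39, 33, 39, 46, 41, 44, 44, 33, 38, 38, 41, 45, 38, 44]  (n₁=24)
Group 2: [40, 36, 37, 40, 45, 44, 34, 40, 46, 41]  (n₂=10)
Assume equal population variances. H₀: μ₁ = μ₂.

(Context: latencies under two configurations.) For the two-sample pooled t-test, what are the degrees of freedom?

df = n₁ + n₂ − 2 = 24 + 10 − 2 = 32

degrees of freedom = 32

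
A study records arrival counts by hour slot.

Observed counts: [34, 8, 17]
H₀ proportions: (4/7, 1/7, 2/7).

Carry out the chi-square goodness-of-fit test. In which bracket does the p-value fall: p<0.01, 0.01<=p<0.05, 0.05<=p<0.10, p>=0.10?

p-value bracket: p>=0.10

n = 59; E_i = n·p_i = [33.71, 8.43, 16.86]
χ² = (34−33.71)²/33.71 + (8−8.43)²/8.43 + (17−16.86)²/16.86 = 0.0254
df = 2
p-value (upper-tail) = 0.98737
→ bracket: p>=0.10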